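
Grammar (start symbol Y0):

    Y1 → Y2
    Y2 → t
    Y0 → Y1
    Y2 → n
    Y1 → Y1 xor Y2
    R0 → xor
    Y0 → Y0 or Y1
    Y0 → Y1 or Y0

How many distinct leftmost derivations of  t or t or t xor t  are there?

4

Parse trees for t or t or t xor t:
  [Y0 [Y0 [Y0 [Y1 [Y2 t]]] or [Y1 [Y2 t]]] or [Y1 [Y1 [Y2 t]] xor [Y2 t]]]
  [Y0 [Y0 [Y1 [Y2 t]] or [Y0 [Y1 [Y2 t]]]] or [Y1 [Y1 [Y2 t]] xor [Y2 t]]]
  [Y0 [Y1 [Y2 t]] or [Y0 [Y0 [Y1 [Y2 t]]] or [Y1 [Y1 [Y2 t]] xor [Y2 t]]]]
  [Y0 [Y1 [Y2 t]] or [Y0 [Y1 [Y2 t]] or [Y0 [Y1 [Y1 [Y2 t]] xor [Y2 t]]]]]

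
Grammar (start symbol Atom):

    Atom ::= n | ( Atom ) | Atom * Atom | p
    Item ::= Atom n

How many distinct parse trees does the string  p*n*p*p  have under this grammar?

Parse trees for p*n*p*p:
  [Atom [Atom p] * [Atom [Atom n] * [Atom [Atom p] * [Atom p]]]]
  [Atom [Atom p] * [Atom [Atom [Atom n] * [Atom p]] * [Atom p]]]
  [Atom [Atom [Atom p] * [Atom n]] * [Atom [Atom p] * [Atom p]]]
  [Atom [Atom [Atom p] * [Atom [Atom n] * [Atom p]]] * [Atom p]]
  [Atom [Atom [Atom [Atom p] * [Atom n]] * [Atom p]] * [Atom p]]

5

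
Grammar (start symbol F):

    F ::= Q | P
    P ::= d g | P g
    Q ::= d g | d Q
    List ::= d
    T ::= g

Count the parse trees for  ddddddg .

Parse trees for ddddddg:
  [F [Q d [Q d [Q d [Q d [Q d [Q d g]]]]]]]

1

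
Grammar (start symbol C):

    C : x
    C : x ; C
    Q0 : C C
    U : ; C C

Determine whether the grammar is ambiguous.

Unambiguous

(Q0, U are unreachable from C, so their rules don't affect L(C).) The reachable grammar is A → atom sep A | atom. Each atom is followed by either the separator (recurse) or end-of-string (stop) — no choice point.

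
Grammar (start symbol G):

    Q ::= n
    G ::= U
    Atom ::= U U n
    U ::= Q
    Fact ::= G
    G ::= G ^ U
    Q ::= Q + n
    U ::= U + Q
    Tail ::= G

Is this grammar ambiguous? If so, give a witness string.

Ambiguous

Witness: n + n

Derivation 1: G ⇒ U ⇒ Q ⇒ Q + n ⇒ n + n
Derivation 2: G ⇒ U ⇒ U + Q ⇒ Q + Q ⇒ n + Q ⇒ n + n

Two distinct leftmost derivations for the same string.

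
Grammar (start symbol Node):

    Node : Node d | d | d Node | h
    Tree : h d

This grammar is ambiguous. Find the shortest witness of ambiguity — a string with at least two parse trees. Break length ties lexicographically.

d d

length 1: no string has ≥2 trees
length 2: d d has 2 parse trees

Two derivations of d d:
  Node ⇒ Node d ⇒ d d
  Node ⇒ d Node ⇒ d d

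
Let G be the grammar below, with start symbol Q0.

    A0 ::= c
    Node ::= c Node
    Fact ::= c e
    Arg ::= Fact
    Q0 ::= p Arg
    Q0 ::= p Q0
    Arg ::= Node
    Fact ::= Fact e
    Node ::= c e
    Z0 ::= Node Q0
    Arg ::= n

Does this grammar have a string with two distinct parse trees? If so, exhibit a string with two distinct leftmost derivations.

Witness: p c e

Derivation 1: Q0 ⇒ p Arg ⇒ p Fact ⇒ p c e
Derivation 2: Q0 ⇒ p Arg ⇒ p Node ⇒ p c e

Two distinct leftmost derivations for the same string.

Ambiguous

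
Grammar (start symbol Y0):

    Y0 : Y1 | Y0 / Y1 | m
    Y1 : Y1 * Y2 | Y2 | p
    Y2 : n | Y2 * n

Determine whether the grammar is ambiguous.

Ambiguous

Witness: n * n

Derivation 1: Y0 ⇒ Y1 ⇒ Y1 * Y2 ⇒ Y2 * Y2 ⇒ n * Y2 ⇒ n * n
Derivation 2: Y0 ⇒ Y1 ⇒ Y2 ⇒ Y2 * n ⇒ n * n

Two distinct leftmost derivations for the same string.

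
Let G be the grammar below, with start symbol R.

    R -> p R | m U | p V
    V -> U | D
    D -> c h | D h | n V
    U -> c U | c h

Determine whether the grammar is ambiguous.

Witness: p c h

Derivation 1: R ⇒ p V ⇒ p U ⇒ p c h
Derivation 2: R ⇒ p V ⇒ p D ⇒ p c h

Two distinct leftmost derivations for the same string.

Ambiguous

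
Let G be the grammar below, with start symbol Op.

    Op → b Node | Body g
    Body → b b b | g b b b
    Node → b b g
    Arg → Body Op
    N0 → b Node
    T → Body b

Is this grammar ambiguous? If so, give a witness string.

Witness: b b b g

Derivation 1: Op ⇒ b Node ⇒ b b b g
Derivation 2: Op ⇒ Body g ⇒ b b b g

Two distinct leftmost derivations for the same string.

Ambiguous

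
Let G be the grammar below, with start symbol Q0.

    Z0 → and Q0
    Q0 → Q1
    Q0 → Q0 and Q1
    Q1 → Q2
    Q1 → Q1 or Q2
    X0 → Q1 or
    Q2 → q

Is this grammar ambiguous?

Only Q0, Q1, Q2 are reachable from Q0; ignoring the rest: The grammar is stratified — Q0 handles 'and' (left-recursive), Q1 handles 'or', Q2 atoms. Each operator has a fixed associativity and precedence level, so every string has one parse.

Unambiguous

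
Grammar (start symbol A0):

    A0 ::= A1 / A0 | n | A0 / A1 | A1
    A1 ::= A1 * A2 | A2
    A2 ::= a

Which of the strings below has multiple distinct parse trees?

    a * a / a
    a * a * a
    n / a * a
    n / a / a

a * a / a: 2 trees
a * a * a: 1 tree
n / a * a: 1 tree
n / a / a: 1 tree

a * a / a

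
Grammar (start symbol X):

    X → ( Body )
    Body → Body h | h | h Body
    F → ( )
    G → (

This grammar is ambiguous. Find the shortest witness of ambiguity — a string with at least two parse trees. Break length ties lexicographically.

( h h )

length 3: no string has ≥2 trees
length 4: ( h h ) has 2 parse trees

Two derivations of ( h h ):
  X ⇒ ( Body ) ⇒ ( Body h ) ⇒ ( h h )
  X ⇒ ( Body ) ⇒ ( h Body ) ⇒ ( h h )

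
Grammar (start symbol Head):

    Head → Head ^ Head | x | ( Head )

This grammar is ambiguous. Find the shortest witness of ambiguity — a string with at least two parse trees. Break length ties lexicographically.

x ^ x ^ x

length 1: no string has ≥2 trees
length 3: no string has ≥2 trees
length 5: x ^ x ^ x has 2 parse trees

Two derivations of x ^ x ^ x:
  Head ⇒ Head ^ Head ⇒ Head ^ Head ^ Head ⇒ x ^ Head ^ Head ⇒ x ^ x ^ Head ⇒ x ^ x ^ x
  Head ⇒ Head ^ Head ⇒ x ^ Head ⇒ x ^ Head ^ Head ⇒ x ^ x ^ Head ⇒ x ^ x ^ x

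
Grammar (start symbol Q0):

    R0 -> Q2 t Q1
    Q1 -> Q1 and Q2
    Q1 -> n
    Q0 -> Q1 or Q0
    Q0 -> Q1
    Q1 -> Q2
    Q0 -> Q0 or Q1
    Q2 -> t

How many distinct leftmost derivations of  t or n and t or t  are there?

Parse trees for t or n and t or t:
  [Q0 [Q1 [Q2 t]] or [Q0 [Q1 [Q1 n] and [Q2 t]] or [Q0 [Q1 [Q2 t]]]]]
  [Q0 [Q1 [Q2 t]] or [Q0 [Q0 [Q1 [Q1 n] and [Q2 t]]] or [Q1 [Q2 t]]]]
  [Q0 [Q0 [Q1 [Q2 t]] or [Q0 [Q1 [Q1 n] and [Q2 t]]]] or [Q1 [Q2 t]]]
  [Q0 [Q0 [Q0 [Q1 [Q2 t]]] or [Q1 [Q1 n] and [Q2 t]]] or [Q1 [Q2 t]]]

4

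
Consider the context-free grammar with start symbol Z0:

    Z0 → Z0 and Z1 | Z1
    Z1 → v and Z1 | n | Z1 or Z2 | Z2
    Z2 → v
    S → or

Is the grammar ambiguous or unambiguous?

Ambiguous

Witness: v and n

Derivation 1: Z0 ⇒ Z0 and Z1 ⇒ Z1 and Z1 ⇒ Z2 and Z1 ⇒ v and Z1 ⇒ v and n
Derivation 2: Z0 ⇒ Z1 ⇒ v and Z1 ⇒ v and n

Two distinct leftmost derivations for the same string.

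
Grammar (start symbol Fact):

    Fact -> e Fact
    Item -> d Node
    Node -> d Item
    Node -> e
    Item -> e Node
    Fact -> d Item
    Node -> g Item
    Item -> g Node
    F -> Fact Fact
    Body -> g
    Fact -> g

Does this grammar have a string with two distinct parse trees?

(F, Body are unreachable from Fact, so their rules don't affect L(Fact).) The reachable rules are right-linear with at most one rule per (nonterminal, next-terminal) pair. Each input token forces the next rule, so parsing is deterministic.

Unambiguous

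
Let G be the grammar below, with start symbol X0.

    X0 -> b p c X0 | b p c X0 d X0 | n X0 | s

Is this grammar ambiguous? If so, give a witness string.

Witness: b p c b p c s d s

Derivation 1: X0 ⇒ b p c X0 ⇒ b p c b p c X0 d X0 ⇒ b p c b p c s d X0 ⇒ b p c b p c s d s
Derivation 2: X0 ⇒ b p c X0 d X0 ⇒ b p c b p c X0 d X0 ⇒ b p c b p c s d X0 ⇒ b p c b p c s d s

Two distinct leftmost derivations for the same string.

Ambiguous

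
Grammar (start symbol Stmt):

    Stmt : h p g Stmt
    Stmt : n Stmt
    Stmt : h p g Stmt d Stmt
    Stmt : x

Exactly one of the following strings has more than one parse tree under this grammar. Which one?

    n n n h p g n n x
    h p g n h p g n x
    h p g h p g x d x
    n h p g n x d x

n n n h p g n n x: 1 tree
h p g n h p g n x: 1 tree
h p g h p g x d x: 2 trees
n h p g n x d x: 1 tree

h p g h p g x d x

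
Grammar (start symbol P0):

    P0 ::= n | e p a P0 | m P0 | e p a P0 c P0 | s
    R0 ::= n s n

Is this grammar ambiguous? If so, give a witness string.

Witness: e p a e p a n c n

Derivation 1: P0 ⇒ e p a P0 ⇒ e p a e p a P0 c P0 ⇒ e p a e p a n c P0 ⇒ e p a e p a n c n
Derivation 2: P0 ⇒ e p a P0 c P0 ⇒ e p a e p a P0 c P0 ⇒ e p a e p a n c P0 ⇒ e p a e p a n c n

Two distinct leftmost derivations for the same string.

Ambiguous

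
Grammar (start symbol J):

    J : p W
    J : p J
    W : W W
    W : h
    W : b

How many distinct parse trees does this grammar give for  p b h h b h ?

Parse trees for p b h h b h (showing first 6 of 14):
  [J p [W [W b] [W [W h] [W [W h] [W [W b] [W h]]]]]]
  [J p [W [W b] [W [W h] [W [W [W h] [W b]] [W h]]]]]
  [J p [W [W b] [W [W [W h] [W h]] [W [W b] [W h]]]]]
  [J p [W [W b] [W [W [W h] [W [W h] [W b]]] [W h]]]]
  [J p [W [W b] [W [W [W [W h] [W h]] [W b]] [W h]]]]
  [J p [W [W [W b] [W h]] [W [W h] [W [W b] [W h]]]]]

14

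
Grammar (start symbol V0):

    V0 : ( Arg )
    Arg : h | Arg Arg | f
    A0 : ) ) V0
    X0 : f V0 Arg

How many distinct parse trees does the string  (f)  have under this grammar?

Parse trees for (f):
  [V0 ( [Arg f] )]

1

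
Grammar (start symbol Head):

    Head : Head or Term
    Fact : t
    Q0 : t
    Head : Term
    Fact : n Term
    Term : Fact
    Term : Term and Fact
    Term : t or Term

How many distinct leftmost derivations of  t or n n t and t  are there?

Parse trees for t or n n t and t:
  [Head [Head [Term [Fact t]]] or [Term [Fact n [Term [Fact n [Term [Term [Fact t]] and [Fact t]]]]]]]
  [Head [Head [Term [Fact t]]] or [Term [Fact n [Term [Term [Fact n [Term [Fact t]]]] and [Fact t]]]]]
  [Head [Head [Term [Fact t]]] or [Term [Term [Fact n [Term [Fact n [Term [Fact t]]]]]] and [Fact t]]]
  [Head [Term [Term t or [Term [Fact n [Term [Fact n [Term [Fact t]]]]]]] and [Fact t]]]
  [Head [Term t or [Term [Fact n [Term [Fact n [Term [Term [Fact t]] and [Fact t]]]]]]]]
  [Head [Term t or [Term [Fact n [Term [Term [Fact n [Term [Fact t]]]] and [Fact t]]]]]]
  [Head [Term t or [Term [Term [Fact n [Term [Fact n [Term [Fact t]]]]]] and [Fact t]]]]

7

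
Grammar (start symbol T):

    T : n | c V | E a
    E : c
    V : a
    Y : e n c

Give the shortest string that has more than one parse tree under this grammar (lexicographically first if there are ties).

c a

length 1: no string has ≥2 trees
length 2: c a has 2 parse trees

Two derivations of c a:
  T ⇒ c V ⇒ c a
  T ⇒ E a ⇒ c a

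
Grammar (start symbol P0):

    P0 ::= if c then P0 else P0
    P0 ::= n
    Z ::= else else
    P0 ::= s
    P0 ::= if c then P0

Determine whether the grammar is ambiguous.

Witness: if c then if c then n else n

Derivation 1: P0 ⇒ if c then P0 else P0 ⇒ if c then if c then P0 else P0 ⇒ if c then if c then n else P0 ⇒ if c then if c then n else n
Derivation 2: P0 ⇒ if c then P0 ⇒ if c then if c then P0 else P0 ⇒ if c then if c then n else P0 ⇒ if c then if c then n else n

Two distinct leftmost derivations for the same string.

Ambiguous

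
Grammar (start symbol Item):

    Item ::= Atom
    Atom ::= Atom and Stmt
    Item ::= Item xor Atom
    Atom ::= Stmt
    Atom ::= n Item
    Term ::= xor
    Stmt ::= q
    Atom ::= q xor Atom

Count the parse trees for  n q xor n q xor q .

Parse trees for n q xor n q xor q (showing first 6 of 11):
  [Item [Atom n [Item [Atom q xor [Atom n [Item [Atom q xor [Atom [Stmt q]]]]]]]]]
  [Item [Atom n [Item [Atom q xor [Atom n [Item [Item [Atom [Stmt q]]] xor [Atom [Stmt q]]]]]]]]
  [Item [Atom n [Item [Item [Atom [Stmt q]]] xor [Atom n [Item [Atom q xor [Atom [Stmt q]]]]]]]]
  [Item [Atom n [Item [Item [Atom [Stmt q]]] xor [Atom n [Item [Item [Atom [Stmt q]]] xor [Atom [Stmt q]]]]]]]
  [Item [Atom n [Item [Item [Atom q xor [Atom n [Item [Atom [Stmt q]]]]]] xor [Atom [Stmt q]]]]]
  [Item [Atom n [Item [Item [Item [Atom [Stmt q]]] xor [Atom n [Item [Atom [Stmt q]]]]] xor [Atom [Stmt q]]]]]

11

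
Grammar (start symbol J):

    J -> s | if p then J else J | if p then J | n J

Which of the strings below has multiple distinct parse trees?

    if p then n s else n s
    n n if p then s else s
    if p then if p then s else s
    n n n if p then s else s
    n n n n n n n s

if p then if p then s else s

if p then n s else n s: 1 tree
n n if p then s else s: 1 tree
if p then if p then s else s: 2 trees
n n n if p then s else s: 1 tree
n n n n n n n s: 1 tree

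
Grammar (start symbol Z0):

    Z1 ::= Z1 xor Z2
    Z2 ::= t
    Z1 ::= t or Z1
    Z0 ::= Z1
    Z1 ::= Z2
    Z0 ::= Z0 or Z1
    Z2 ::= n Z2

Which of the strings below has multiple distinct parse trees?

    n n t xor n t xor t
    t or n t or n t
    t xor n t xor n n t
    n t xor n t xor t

t or n t or n t

n n t xor n t xor t: 1 tree
t or n t or n t: 2 trees
t xor n t xor n n t: 1 tree
n t xor n t xor t: 1 tree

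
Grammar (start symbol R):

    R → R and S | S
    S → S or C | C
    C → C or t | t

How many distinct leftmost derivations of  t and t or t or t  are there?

4

Parse trees for t and t or t or t:
  [R [R [S [C t]]] and [S [S [C t]] or [C [C t] or t]]]
  [R [R [S [C t]]] and [S [S [S [C t]] or [C t]] or [C t]]]
  [R [R [S [C t]]] and [S [S [C [C t] or t]] or [C t]]]
  [R [R [S [C t]]] and [S [C [C [C t] or t] or t]]]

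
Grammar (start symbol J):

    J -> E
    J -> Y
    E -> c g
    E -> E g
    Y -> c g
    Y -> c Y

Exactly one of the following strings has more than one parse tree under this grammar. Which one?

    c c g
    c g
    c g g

c c g: 1 tree
c g: 2 trees
c g g: 1 tree

c g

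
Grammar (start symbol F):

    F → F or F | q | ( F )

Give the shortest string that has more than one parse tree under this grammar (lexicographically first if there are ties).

length 1: no string has ≥2 trees
length 3: no string has ≥2 trees
length 5: q or q or q has 2 parse trees

Two derivations of q or q or q:
  F ⇒ F or F ⇒ F or F or F ⇒ q or F or F ⇒ q or q or F ⇒ q or q or q
  F ⇒ F or F ⇒ q or F ⇒ q or F or F ⇒ q or q or F ⇒ q or q or q

q or q or q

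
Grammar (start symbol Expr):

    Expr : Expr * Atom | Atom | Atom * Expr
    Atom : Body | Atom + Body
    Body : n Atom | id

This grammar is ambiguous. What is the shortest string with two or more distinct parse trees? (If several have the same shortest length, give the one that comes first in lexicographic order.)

length 1: no string has ≥2 trees
length 2: no string has ≥2 trees
length 3: id * id has 2 parse trees

Two derivations of id * id:
  Expr ⇒ Expr * Atom ⇒ Atom * Atom ⇒ Body * Atom ⇒ id * Atom ⇒ id * Body ⇒ id * id
  Expr ⇒ Atom * Expr ⇒ Body * Expr ⇒ id * Expr ⇒ id * Atom ⇒ id * Body ⇒ id * id

id * id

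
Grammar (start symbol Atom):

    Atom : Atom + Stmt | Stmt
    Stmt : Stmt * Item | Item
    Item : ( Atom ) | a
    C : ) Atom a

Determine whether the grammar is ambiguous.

Unambiguous

(C is unreachable from Atom, so its rules don't affect L(Atom).) This is a standard precedence ladder (Atom over Stmt over Item), with each level left-recursive on its own operator ('+' at Atom, '*' at Stmt). That structure is LR(1), hence unambiguous.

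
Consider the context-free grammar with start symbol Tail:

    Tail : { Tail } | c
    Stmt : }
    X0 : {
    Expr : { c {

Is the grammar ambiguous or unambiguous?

Only Tail is reachable from Tail; ignoring the rest: Each string is a nest of matched brackets around a single atom. An opening bracket forces the recursive rule; an atom forces the base rule.

Unambiguous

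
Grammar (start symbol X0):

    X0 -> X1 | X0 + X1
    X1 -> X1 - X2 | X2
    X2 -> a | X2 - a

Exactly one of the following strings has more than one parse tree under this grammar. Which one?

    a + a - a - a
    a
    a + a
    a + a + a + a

a + a - a - a: 4 trees
a: 1 tree
a + a: 1 tree
a + a + a + a: 1 tree

a + a - a - a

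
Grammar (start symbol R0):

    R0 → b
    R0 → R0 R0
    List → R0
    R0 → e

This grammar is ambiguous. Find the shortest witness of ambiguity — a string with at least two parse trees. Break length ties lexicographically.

b b b

length 1: no string has ≥2 trees
length 2: no string has ≥2 trees
length 3: b b b has 2 parse trees

Two derivations of b b b:
  R0 ⇒ R0 R0 ⇒ b R0 ⇒ b R0 R0 ⇒ b b R0 ⇒ b b b
  R0 ⇒ R0 R0 ⇒ R0 R0 R0 ⇒ b R0 R0 ⇒ b b R0 ⇒ b b b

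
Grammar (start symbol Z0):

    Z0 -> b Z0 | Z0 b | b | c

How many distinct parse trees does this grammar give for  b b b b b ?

16

Parse trees for b b b b b (showing first 6 of 16):
  [Z0 b [Z0 b [Z0 b [Z0 b [Z0 b]]]]]
  [Z0 b [Z0 b [Z0 b [Z0 [Z0 b] b]]]]
  [Z0 b [Z0 b [Z0 [Z0 b [Z0 b]] b]]]
  [Z0 b [Z0 b [Z0 [Z0 [Z0 b] b] b]]]
  [Z0 b [Z0 [Z0 b [Z0 b [Z0 b]]] b]]
  [Z0 b [Z0 [Z0 b [Z0 [Z0 b] b]] b]]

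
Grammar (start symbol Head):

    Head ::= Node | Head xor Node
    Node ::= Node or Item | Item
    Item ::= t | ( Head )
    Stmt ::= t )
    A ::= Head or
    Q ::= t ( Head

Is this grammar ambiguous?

(Stmt, A, Q are unreachable from Head, so their rules don't affect L(Head).) The grammar is stratified — Head handles 'xor' (left-recursive), Node handles 'or', Item atoms. Each operator has a fixed associativity and precedence level, so every string has one parse.

Unambiguous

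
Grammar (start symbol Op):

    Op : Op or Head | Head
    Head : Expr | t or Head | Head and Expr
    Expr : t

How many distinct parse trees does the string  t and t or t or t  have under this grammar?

Parse trees for t and t or t or t:
  [Op [Op [Head [Head [Expr t]] and [Expr t]]] or [Head t or [Head [Expr t]]]]
  [Op [Op [Op [Head [Head [Expr t]] and [Expr t]]] or [Head [Expr t]]] or [Head [Expr t]]]

2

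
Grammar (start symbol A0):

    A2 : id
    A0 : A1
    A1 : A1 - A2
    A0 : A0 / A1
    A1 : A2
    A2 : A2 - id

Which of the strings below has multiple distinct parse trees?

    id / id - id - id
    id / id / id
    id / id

id / id - id - id: 4 trees
id / id / id: 1 tree
id / id: 1 tree

id / id - id - id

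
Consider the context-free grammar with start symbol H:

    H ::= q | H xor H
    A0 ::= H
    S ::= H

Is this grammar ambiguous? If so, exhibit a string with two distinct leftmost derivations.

Ambiguous

Witness: q xor q xor q

Derivation 1: H ⇒ H xor H ⇒ q xor H ⇒ q xor H xor H ⇒ q xor q xor H ⇒ q xor q xor q
Derivation 2: H ⇒ H xor H ⇒ H xor H xor H ⇒ q xor H xor H ⇒ q xor q xor H ⇒ q xor q xor q

Two distinct leftmost derivations for the same string.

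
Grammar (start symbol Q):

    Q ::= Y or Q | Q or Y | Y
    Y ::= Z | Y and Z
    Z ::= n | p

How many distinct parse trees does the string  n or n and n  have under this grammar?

2

Parse trees for n or n and n:
  [Q [Y [Z n]] or [Q [Y [Y [Z n]] and [Z n]]]]
  [Q [Q [Y [Z n]]] or [Y [Y [Z n]] and [Z n]]]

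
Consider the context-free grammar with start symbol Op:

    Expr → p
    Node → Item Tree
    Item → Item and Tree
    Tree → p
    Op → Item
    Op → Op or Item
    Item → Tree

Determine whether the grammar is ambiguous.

(Expr, Node are unreachable from Op, so their rules don't affect L(Op).) The grammar is stratified — Op handles 'or' (left-recursive), Item handles 'and', Tree atoms. Each operator has a fixed associativity and precedence level, so every string has one parse.

Unambiguous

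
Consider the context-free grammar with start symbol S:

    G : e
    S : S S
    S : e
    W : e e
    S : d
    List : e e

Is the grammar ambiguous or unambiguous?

Witness: d d d

Derivation 1: S ⇒ S S ⇒ S S S ⇒ d S S ⇒ d d S ⇒ d d d
Derivation 2: S ⇒ S S ⇒ d S ⇒ d S S ⇒ d d S ⇒ d d d

Two distinct leftmost derivations for the same string.

Ambiguous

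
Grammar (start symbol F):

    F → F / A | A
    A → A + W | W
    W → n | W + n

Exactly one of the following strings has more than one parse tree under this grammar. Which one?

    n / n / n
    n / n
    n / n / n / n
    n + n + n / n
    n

n + n + n / n

n / n / n: 1 tree
n / n: 1 tree
n / n / n / n: 1 tree
n + n + n / n: 4 trees
n: 1 tree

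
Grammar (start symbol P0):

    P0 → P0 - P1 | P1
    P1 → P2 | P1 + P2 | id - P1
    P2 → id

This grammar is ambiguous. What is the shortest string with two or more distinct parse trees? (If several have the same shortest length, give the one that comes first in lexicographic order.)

id - id

length 1: no string has ≥2 trees
length 3: id - id has 2 parse trees

Two derivations of id - id:
  P0 ⇒ P0 - P1 ⇒ P1 - P1 ⇒ P2 - P1 ⇒ id - P1 ⇒ id - P2 ⇒ id - id
  P0 ⇒ P1 ⇒ id - P1 ⇒ id - P2 ⇒ id - id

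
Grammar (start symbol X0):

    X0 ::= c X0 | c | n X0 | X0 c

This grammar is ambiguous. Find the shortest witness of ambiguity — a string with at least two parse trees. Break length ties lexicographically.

c c

length 1: no string has ≥2 trees
length 2: c c has 2 parse trees

Two derivations of c c:
  X0 ⇒ c X0 ⇒ c c
  X0 ⇒ X0 c ⇒ c c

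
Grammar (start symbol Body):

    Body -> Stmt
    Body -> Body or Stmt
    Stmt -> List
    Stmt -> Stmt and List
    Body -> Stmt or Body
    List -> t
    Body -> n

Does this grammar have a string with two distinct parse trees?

Witness: t or t

Derivation 1: Body ⇒ Body or Stmt ⇒ Stmt or Stmt ⇒ List or Stmt ⇒ t or Stmt ⇒ t or List ⇒ t or t
Derivation 2: Body ⇒ Stmt or Body ⇒ List or Body ⇒ t or Body ⇒ t or Stmt ⇒ t or List ⇒ t or t

Two distinct leftmost derivations for the same string.

Ambiguous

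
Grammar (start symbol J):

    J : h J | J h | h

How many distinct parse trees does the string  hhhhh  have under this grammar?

16

Parse trees for hhhhh (showing first 6 of 16):
  [J h [J h [J h [J h [J h]]]]]
  [J h [J h [J h [J [J h] h]]]]
  [J h [J h [J [J h [J h]] h]]]
  [J h [J h [J [J [J h] h] h]]]
  [J h [J [J h [J h [J h]]] h]]
  [J h [J [J h [J [J h] h]] h]]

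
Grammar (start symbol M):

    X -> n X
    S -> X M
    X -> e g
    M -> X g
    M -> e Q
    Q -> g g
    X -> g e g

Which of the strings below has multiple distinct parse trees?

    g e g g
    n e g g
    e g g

g e g g: 1 tree
n e g g: 1 tree
e g g: 2 trees

e g g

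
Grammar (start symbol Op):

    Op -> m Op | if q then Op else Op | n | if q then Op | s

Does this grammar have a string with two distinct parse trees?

Witness: if q then if q then n else n

Derivation 1: Op ⇒ if q then Op else Op ⇒ if q then if q then Op else Op ⇒ if q then if q then n else Op ⇒ if q then if q then n else n
Derivation 2: Op ⇒ if q then Op ⇒ if q then if q then Op else Op ⇒ if q then if q then n else Op ⇒ if q then if q then n else n

Two distinct leftmost derivations for the same string.

Ambiguous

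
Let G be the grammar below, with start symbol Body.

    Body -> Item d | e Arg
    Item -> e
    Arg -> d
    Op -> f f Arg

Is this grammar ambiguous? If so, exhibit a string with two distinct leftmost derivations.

Witness: e d

Derivation 1: Body ⇒ Item d ⇒ e d
Derivation 2: Body ⇒ e Arg ⇒ e d

Two distinct leftmost derivations for the same string.

Ambiguous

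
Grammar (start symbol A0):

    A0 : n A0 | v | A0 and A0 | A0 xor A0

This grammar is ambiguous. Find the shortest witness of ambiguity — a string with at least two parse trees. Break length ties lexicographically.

length 1: no string has ≥2 trees
length 2: no string has ≥2 trees
length 3: no string has ≥2 trees
length 4: n v and v has 2 parse trees

Two derivations of n v and v:
  A0 ⇒ n A0 ⇒ n A0 and A0 ⇒ n v and A0 ⇒ n v and v
  A0 ⇒ A0 and A0 ⇒ n A0 and A0 ⇒ n v and A0 ⇒ n v and v

n v and v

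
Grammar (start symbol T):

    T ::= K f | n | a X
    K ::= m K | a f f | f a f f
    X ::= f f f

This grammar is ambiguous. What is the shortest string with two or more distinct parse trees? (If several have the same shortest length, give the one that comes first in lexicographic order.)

a f f f

length 1: no string has ≥2 trees
length 4: a f f f has 2 parse trees

Two derivations of a f f f:
  T ⇒ K f ⇒ a f f f
  T ⇒ a X ⇒ a f f f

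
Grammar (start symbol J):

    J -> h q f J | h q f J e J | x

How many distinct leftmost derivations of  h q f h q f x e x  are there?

2

Parse trees for h q f h q f x e x:
  [J h q f [J h q f [J x] e [J x]]]
  [J h q f [J h q f [J x]] e [J x]]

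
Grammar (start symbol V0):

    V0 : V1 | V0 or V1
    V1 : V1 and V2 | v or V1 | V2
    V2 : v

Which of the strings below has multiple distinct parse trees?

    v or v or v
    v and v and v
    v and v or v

v or v or v: 4 trees
v and v and v: 1 tree
v and v or v: 1 tree

v or v or v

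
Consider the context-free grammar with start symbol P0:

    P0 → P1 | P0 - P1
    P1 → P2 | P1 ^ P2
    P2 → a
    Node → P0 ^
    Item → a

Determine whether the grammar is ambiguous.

Unambiguous

(Node, Item are unreachable from P0, so their rules don't affect L(P0).) P0 → P0 - P1 | P1  ;  P1 → P1 ^ P2 | P2  — a left-associative chain with P2 at the bottom. Each string factors uniquely by precedence.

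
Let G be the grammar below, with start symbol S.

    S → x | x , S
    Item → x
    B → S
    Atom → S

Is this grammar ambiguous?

Unambiguous

Only S is reachable from S; ignoring the rest: The reachable grammar is A → atom sep A | atom. Each atom is followed by either the separator (recurse) or end-of-string (stop) — no choice point.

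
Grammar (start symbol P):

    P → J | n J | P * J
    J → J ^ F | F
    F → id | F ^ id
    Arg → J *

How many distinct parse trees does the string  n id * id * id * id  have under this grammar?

1

Parse trees for n id * id * id * id:
  [P [P [P [P n [J [F id]]] * [J [F id]]] * [J [F id]]] * [J [F id]]]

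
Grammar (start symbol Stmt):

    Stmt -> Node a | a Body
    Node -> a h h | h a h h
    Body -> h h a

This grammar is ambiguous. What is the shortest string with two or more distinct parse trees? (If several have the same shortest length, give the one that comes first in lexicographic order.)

a h h a

length 4: a h h a has 2 parse trees

Two derivations of a h h a:
  Stmt ⇒ Node a ⇒ a h h a
  Stmt ⇒ a Body ⇒ a h h a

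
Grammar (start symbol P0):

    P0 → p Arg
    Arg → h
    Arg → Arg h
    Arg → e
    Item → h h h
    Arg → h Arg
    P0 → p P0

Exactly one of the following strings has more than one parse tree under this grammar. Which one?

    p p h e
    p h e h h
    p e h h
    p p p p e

p h e h h

p p h e: 1 tree
p h e h h: 3 trees
p e h h: 1 tree
p p p p e: 1 tree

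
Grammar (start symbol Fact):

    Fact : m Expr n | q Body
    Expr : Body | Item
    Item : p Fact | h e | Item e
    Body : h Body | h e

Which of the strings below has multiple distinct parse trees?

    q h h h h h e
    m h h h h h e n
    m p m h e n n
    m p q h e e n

q h h h h h e: 1 tree
m h h h h h e n: 1 tree
m p m h e n n: 2 trees
m p q h e e n: 1 tree

m p m h e n n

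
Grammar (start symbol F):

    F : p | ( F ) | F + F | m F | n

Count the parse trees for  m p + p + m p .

5

Parse trees for m p + p + m p:
  [F [F m [F p]] + [F [F p] + [F m [F p]]]]
  [F [F [F m [F p]] + [F p]] + [F m [F p]]]
  [F [F m [F [F p] + [F p]]] + [F m [F p]]]
  [F m [F [F p] + [F [F p] + [F m [F p]]]]]
  [F m [F [F [F p] + [F p]] + [F m [F p]]]]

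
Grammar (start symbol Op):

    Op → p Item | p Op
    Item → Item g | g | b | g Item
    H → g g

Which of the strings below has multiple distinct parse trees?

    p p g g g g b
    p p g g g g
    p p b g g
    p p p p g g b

p p g g g g b: 1 tree
p p g g g g: 8 trees
p p b g g: 1 tree
p p p p g g b: 1 tree

p p g g g g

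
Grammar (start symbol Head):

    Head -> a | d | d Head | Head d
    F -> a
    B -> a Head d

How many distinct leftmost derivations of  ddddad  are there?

Parse trees for ddddad:
  [Head d [Head d [Head d [Head d [Head [Head a] d]]]]]
  [Head d [Head d [Head d [Head [Head d [Head a]] d]]]]
  [Head d [Head d [Head [Head d [Head d [Head a]]] d]]]
  [Head d [Head [Head d [Head d [Head d [Head a]]]] d]]
  [Head [Head d [Head d [Head d [Head d [Head a]]]]] d]

5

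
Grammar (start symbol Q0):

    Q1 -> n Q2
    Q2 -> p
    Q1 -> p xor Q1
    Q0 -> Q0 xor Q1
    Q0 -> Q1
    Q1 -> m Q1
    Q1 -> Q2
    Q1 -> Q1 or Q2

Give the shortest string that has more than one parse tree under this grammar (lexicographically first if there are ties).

length 1: no string has ≥2 trees
length 2: no string has ≥2 trees
length 3: p xor p has 2 parse trees

Two derivations of p xor p:
  Q0 ⇒ Q0 xor Q1 ⇒ Q1 xor Q1 ⇒ Q2 xor Q1 ⇒ p xor Q1 ⇒ p xor Q2 ⇒ p xor p
  Q0 ⇒ Q1 ⇒ p xor Q1 ⇒ p xor Q2 ⇒ p xor p

p xor p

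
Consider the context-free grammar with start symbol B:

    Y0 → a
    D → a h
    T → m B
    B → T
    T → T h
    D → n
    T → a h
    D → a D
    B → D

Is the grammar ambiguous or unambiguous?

Witness: a h

Derivation 1: B ⇒ T ⇒ a h
Derivation 2: B ⇒ D ⇒ a h

Two distinct leftmost derivations for the same string.

Ambiguous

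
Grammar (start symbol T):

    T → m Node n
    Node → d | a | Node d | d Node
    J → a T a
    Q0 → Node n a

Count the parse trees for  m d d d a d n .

4

Parse trees for m d d d a d n:
  [T m [Node [Node d [Node d [Node d [Node a]]]] d] n]
  [T m [Node d [Node [Node d [Node d [Node a]]] d]] n]
  [T m [Node d [Node d [Node [Node d [Node a]] d]]] n]
  [T m [Node d [Node d [Node d [Node [Node a] d]]]] n]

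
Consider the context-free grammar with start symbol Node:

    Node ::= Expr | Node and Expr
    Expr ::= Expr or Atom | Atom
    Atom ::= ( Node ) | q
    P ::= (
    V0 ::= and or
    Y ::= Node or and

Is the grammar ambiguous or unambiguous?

Unambiguous

(P, V0, Y are unreachable from Node, so their rules don't affect L(Node).) Node → Node and Expr | Expr  ;  Expr → Expr or Atom | Atom  — a left-associative chain with Atom at the bottom. Each string factors uniquely by precedence.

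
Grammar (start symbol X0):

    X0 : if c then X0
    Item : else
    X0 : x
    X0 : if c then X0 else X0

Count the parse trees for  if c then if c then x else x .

2

Parse trees for if c then if c then x else x:
  [X0 if c then [X0 if c then [X0 x] else [X0 x]]]
  [X0 if c then [X0 if c then [X0 x]] else [X0 x]]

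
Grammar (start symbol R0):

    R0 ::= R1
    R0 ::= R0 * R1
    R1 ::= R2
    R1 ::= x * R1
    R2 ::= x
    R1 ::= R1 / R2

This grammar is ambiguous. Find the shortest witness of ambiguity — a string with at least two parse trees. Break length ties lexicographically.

x * x

length 1: no string has ≥2 trees
length 3: x * x has 2 parse trees

Two derivations of x * x:
  R0 ⇒ R1 ⇒ x * R1 ⇒ x * R2 ⇒ x * x
  R0 ⇒ R0 * R1 ⇒ R1 * R1 ⇒ R2 * R1 ⇒ x * R1 ⇒ x * R2 ⇒ x * x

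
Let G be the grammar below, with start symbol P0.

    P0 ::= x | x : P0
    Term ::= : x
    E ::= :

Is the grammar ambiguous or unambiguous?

Unambiguous

Only P0 is reachable from P0; ignoring the rest: Right-recursive list with a separator: after each atom, whether the separator follows determines the rule. One parse per string.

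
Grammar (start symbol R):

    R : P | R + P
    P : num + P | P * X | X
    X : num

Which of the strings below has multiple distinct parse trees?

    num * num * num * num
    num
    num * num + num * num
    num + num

num * num * num * num: 1 tree
num: 1 tree
num * num + num * num: 1 tree
num + num: 2 trees

num + num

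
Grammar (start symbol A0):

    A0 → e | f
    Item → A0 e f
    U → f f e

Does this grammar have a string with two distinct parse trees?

Unambiguous

(Item, U are unreachable from A0, so their rules don't affect L(A0).) Restricted to the reachable nonterminals, every rule has the form A → t or A → t B, and no two rules for the same A share a first terminal. The grammar encodes a DFA — one run per string.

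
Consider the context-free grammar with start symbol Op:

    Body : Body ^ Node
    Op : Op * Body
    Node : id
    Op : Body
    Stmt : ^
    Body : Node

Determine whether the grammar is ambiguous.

Unambiguous

Only Op, Body, Node are reachable from Op; ignoring the rest: Op → Op * Body | Body  ;  Body → Body ^ Node | Node  — a left-associative chain with Node at the bottom. Each string factors uniquely by precedence.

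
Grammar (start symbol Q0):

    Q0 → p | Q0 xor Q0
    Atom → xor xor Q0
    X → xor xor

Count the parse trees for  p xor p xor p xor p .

Parse trees for p xor p xor p xor p:
  [Q0 [Q0 p] xor [Q0 [Q0 p] xor [Q0 [Q0 p] xor [Q0 p]]]]
  [Q0 [Q0 p] xor [Q0 [Q0 [Q0 p] xor [Q0 p]] xor [Q0 p]]]
  [Q0 [Q0 [Q0 p] xor [Q0 p]] xor [Q0 [Q0 p] xor [Q0 p]]]
  [Q0 [Q0 [Q0 p] xor [Q0 [Q0 p] xor [Q0 p]]] xor [Q0 p]]
  [Q0 [Q0 [Q0 [Q0 p] xor [Q0 p]] xor [Q0 p]] xor [Q0 p]]

5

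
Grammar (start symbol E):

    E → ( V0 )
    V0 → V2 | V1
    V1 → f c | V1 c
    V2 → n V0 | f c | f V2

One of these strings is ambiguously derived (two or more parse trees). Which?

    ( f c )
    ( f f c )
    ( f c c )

( f c )

( f c ): 2 trees
( f f c ): 1 tree
( f c c ): 1 tree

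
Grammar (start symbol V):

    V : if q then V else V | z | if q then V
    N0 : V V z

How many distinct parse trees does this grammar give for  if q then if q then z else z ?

Parse trees for if q then if q then z else z:
  [V if q then [V if q then [V z]] else [V z]]
  [V if q then [V if q then [V z] else [V z]]]

2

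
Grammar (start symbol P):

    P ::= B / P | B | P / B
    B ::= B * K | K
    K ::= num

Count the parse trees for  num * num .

Parse trees for num * num:
  [P [B [B [K num]] * [K num]]]

1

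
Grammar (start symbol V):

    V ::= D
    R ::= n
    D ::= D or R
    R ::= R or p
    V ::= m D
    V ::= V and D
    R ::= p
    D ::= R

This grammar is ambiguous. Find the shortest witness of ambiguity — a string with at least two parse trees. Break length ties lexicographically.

length 1: no string has ≥2 trees
length 2: no string has ≥2 trees
length 3: n or p has 2 parse trees

Two derivations of n or p:
  V ⇒ D ⇒ D or R ⇒ R or R ⇒ n or R ⇒ n or p
  V ⇒ D ⇒ R ⇒ R or p ⇒ n or p

n or p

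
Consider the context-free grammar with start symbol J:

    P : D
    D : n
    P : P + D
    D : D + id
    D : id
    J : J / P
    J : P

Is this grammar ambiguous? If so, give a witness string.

Witness: id + id

Derivation 1: J ⇒ P ⇒ D ⇒ D + id ⇒ id + id
Derivation 2: J ⇒ P ⇒ P + D ⇒ D + D ⇒ id + D ⇒ id + id

Two distinct leftmost derivations for the same string.

Ambiguous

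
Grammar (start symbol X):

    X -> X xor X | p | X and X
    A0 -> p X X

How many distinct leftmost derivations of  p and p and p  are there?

2

Parse trees for p and p and p:
  [X [X p] and [X [X p] and [X p]]]
  [X [X [X p] and [X p]] and [X p]]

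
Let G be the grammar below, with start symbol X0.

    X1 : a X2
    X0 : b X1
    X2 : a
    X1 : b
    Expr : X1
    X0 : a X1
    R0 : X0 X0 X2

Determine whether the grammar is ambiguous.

Only X0, X1, X2 are reachable from X0; ignoring the rest: Restricted to the reachable nonterminals, every rule has the form A → t or A → t B, and no two rules for the same A share a first terminal. The grammar encodes a DFA — one run per string.

Unambiguous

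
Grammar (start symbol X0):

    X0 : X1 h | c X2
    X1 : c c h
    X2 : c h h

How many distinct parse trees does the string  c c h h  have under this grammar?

Parse trees for c c h h:
  [X0 [X1 c c h] h]
  [X0 c [X2 c h h]]

2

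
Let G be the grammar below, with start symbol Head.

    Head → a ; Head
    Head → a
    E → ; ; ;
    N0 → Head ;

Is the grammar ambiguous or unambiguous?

Only Head is reachable from Head; ignoring the rest: The reachable grammar is A → atom sep A | atom. Each atom is followed by either the separator (recurse) or end-of-string (stop) — no choice point.

Unambiguous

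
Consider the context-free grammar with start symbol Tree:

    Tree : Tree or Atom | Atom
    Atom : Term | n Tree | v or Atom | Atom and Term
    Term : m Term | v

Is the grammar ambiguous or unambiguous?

Ambiguous

Witness: v or v

Derivation 1: Tree ⇒ Tree or Atom ⇒ Atom or Atom ⇒ Term or Atom ⇒ v or Atom ⇒ v or Term ⇒ v or v
Derivation 2: Tree ⇒ Atom ⇒ v or Atom ⇒ v or Term ⇒ v or v

Two distinct leftmost derivations for the same string.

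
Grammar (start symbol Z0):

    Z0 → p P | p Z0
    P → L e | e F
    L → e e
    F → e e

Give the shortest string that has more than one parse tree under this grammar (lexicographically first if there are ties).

p e e e

length 4: p e e e has 2 parse trees

Two derivations of p e e e:
  Z0 ⇒ p P ⇒ p L e ⇒ p e e e
  Z0 ⇒ p P ⇒ p e F ⇒ p e e e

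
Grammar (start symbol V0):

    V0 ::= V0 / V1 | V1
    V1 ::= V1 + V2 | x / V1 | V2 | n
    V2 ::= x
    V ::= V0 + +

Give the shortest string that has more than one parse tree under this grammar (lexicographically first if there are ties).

length 1: no string has ≥2 trees
length 3: x / n has 2 parse trees

Two derivations of x / n:
  V0 ⇒ V0 / V1 ⇒ V1 / V1 ⇒ V2 / V1 ⇒ x / V1 ⇒ x / n
  V0 ⇒ V1 ⇒ x / V1 ⇒ x / n

x / n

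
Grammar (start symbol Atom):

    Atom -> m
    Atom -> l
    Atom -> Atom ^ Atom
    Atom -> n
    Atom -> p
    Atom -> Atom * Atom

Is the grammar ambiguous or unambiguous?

Witness: l * l * l

Derivation 1: Atom ⇒ Atom * Atom ⇒ l * Atom ⇒ l * Atom * Atom ⇒ l * l * Atom ⇒ l * l * l
Derivation 2: Atom ⇒ Atom * Atom ⇒ Atom * Atom * Atom ⇒ l * Atom * Atom ⇒ l * l * Atom ⇒ l * l * l

Two distinct leftmost derivations for the same string.

Ambiguous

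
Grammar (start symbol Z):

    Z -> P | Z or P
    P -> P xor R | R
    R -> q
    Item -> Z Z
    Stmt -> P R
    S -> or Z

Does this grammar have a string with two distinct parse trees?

(Item, Stmt, S are unreachable from Z, so their rules don't affect L(Z).) This is a standard precedence ladder (Z over P over R), with each level left-recursive on its own operator ('or' at Z, 'xor' at P). That structure is LR(1), hence unambiguous.

Unambiguous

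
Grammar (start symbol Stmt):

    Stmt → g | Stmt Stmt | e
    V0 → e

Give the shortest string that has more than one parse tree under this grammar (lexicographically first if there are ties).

length 1: no string has ≥2 trees
length 2: no string has ≥2 trees
length 3: e e e has 2 parse trees

Two derivations of e e e:
  Stmt ⇒ Stmt Stmt ⇒ Stmt Stmt Stmt ⇒ e Stmt Stmt ⇒ e e Stmt ⇒ e e e
  Stmt ⇒ Stmt Stmt ⇒ e Stmt ⇒ e Stmt Stmt ⇒ e e Stmt ⇒ e e e

e e e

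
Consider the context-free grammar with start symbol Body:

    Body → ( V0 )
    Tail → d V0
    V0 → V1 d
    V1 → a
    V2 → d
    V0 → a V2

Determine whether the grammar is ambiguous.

Ambiguous

Witness: ( a d )

Derivation 1: Body ⇒ ( V0 ) ⇒ ( V1 d ) ⇒ ( a d )
Derivation 2: Body ⇒ ( V0 ) ⇒ ( a V2 ) ⇒ ( a d )

Two distinct leftmost derivations for the same string.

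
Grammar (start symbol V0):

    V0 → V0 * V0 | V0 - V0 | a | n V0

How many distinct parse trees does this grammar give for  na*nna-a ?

Parse trees for na*nna-a (showing first 6 of 9):
  [V0 [V0 n [V0 a]] * [V0 [V0 n [V0 n [V0 a]]] - [V0 a]]]
  [V0 [V0 n [V0 a]] * [V0 n [V0 [V0 n [V0 a]] - [V0 a]]]]
  [V0 [V0 n [V0 a]] * [V0 n [V0 n [V0 [V0 a] - [V0 a]]]]]
  [V0 [V0 [V0 n [V0 a]] * [V0 n [V0 n [V0 a]]]] - [V0 a]]
  [V0 [V0 n [V0 [V0 a] * [V0 n [V0 n [V0 a]]]]] - [V0 a]]
  [V0 n [V0 [V0 a] * [V0 [V0 n [V0 n [V0 a]]] - [V0 a]]]]

9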